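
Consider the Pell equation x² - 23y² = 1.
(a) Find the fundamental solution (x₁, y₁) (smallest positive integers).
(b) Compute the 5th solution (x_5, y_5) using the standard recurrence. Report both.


Step 1: Find the fundamental solution (x₁, y₁) of x² - 23y² = 1.
  Expand √23 as a continued fraction. a₀ = ⌊√23⌋ = 4; iterate m_{k+1} = d_k·a_k − m_k, d_{k+1} = (23 − m_{k+1}²)/d_k, a_{k+1} = ⌊(a₀ + m_{k+1})/d_{k+1}⌋ (starting m₀ = 0, d₀ = 1), with convergents p_k = a_k·p_{k-1} + p_{k-2}, q_k = a_k·q_{k-1} + q_{k-2} (p₋₁ = 1, q₋₁ = 0):
  k = 0: a₀ = 4; p₀/q₀ = 4/1; p₀² − 23·q₀² = 16 − 23 = -7.
  k = 1: m = 4, d = 7, a = ⌊(4 + 4)/7⌋ = 1; p/q = (1·4 + 1)/(1·1 + 0) = 5/1; p² − 23·q² = 25 − 23 = 2.
  k = 2: m = 3, d = 2, a = ⌊(4 + 3)/2⌋ = 3; p/q = (3·5 + 4)/(3·1 + 1) = 19/4; p² − 23·q² = 361 − 368 = -7.
  k = 3: m = 3, d = 7, a = ⌊(4 + 3)/7⌋ = 1; p/q = (1·19 + 5)/(1·4 + 1) = 24/5; p² − 23·q² = 576 − 575 = 1.
  The first convergent with p² − 23·q² = 1 gives the fundamental solution (x₁, y₁) = (24, 5).
Step 2: Apply the recurrence (x_{n+1}, y_{n+1}) = (x₁x_n + 23y₁y_n, x₁y_n + y₁x_n) repeatedly.
  From (x_1, y_1) = (24, 5): x_2 = 24·24 + 23·5·5 = 1151; y_2 = 24·5 + 5·24 = 240.
  From (x_2, y_2) = (1151, 240): x_3 = 24·1151 + 23·5·240 = 55224; y_3 = 24·240 + 5·1151 = 11515.
  From (x_3, y_3) = (55224, 11515): x_4 = 24·55224 + 23·5·11515 = 2649601; y_4 = 24·11515 + 5·55224 = 552480.
  From (x_4, y_4) = (2649601, 552480): x_5 = 24·2649601 + 23·5·552480 = 127125624; y_5 = 24·552480 + 5·2649601 = 26507525.
Step 3: Verify x_5² - 23·y_5² = 16160924277389376 - 16160924277389375 = 1 (should be 1). ✓

(x_1, y_1) = (24, 5); (x_5, y_5) = (127125624, 26507525).


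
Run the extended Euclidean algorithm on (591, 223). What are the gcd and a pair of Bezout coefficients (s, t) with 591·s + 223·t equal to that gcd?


Euclidean algorithm on (591, 223) — divide until remainder is 0:
  591 = 2 · 223 + 145
  223 = 1 · 145 + 78
  145 = 1 · 78 + 67
  78 = 1 · 67 + 11
  67 = 6 · 11 + 1
  11 = 11 · 1 + 0
gcd(591, 223) = 1.
Track Bezout coefficients alongside the remainders: start with r₀ = 591 = a·1 + b·0 (s = 1, t = 0) and r₁ = 223 = a·0 + b·1 (s = 0, t = 1); each new remainder r_{k+1} = r_{k-1} − q_k·r_k inherits s_{k+1} = s_{k-1} − q_k·s_k, t_{k+1} = t_{k-1} − q_k·t_k, so r_k = a·s_k + b·t_k at every step:
  q = 2: r = 145, s = 1 − 2·0 = 1, t = 0 − 2·1 = -2  (check: 591·1 + 223·(-2) = 145)
  q = 1: r = 78, s = 0 − 1·1 = -1, t = 1 − 1·(-2) = 3  (check: 591·(-1) + 223·3 = 78)
  q = 1: r = 67, s = 1 − 1·(-1) = 2, t = -2 − 1·3 = -5  (check: 591·2 + 223·(-5) = 67)
  q = 1: r = 11, s = -1 − 1·2 = -3, t = 3 − 1·(-5) = 8  (check: 591·(-3) + 223·8 = 11)
  q = 6: r = 1, s = 2 − 6·(-3) = 20, t = -5 − 6·8 = -53  (check: 591·20 + 223·(-53) = 1)
The row with r = 1 (the gcd) gives the Bezout coefficients s = 20, t = -53.
Result: 591 · (20) + 223 · (-53) = 1.

gcd(591, 223) = 1; s = 20, t = -53 (check: 591·20 + 223·(-53) = 1).


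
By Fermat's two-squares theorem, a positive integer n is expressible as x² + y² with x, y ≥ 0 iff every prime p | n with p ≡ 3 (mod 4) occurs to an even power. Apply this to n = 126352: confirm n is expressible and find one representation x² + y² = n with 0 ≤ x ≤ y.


Step 1: Factor n = 126352 = 2^4 · 53 · 149.
Step 2: Check the mod-4 condition on each prime factor: 2 = 2 (special); 53 ≡ 1 (mod 4), exponent 1; 149 ≡ 1 (mod 4), exponent 1.
All primes ≡ 3 (mod 4) appear to even exponent (or don't appear), so by the two-squares theorem n IS expressible as a sum of two squares.
Step 3: Build a representation. Group n = k² · m with k = 4 and m = 53 · 149 = 7897 (a product of primes ≡ 1 (mod 4)); a representation of m scales to one of n via (k·x)² + (k·y)² = k²(x² + y²). Each prime p ≡ 1 (mod 4) is itself a sum of two squares; find a² by testing p − a² for a perfect square:
  53: 53 − 1² = 52, 53 − 2² = 49 = 7² ⇒ 53 = 2² + 7².
  149: 149 − 1² = 148, 149 − 2² = 145, 149 − 3² = 140, 149 − 4² = 133, 149 − 5² = 124, 149 − 6² = 113, 149 − 7² = 100 = 10² ⇒ 149 = 7² + 10².
  Combine using the Brahmagupta–Fibonacci identity (a² + b²)(c² + d²) = (ac − bd)² + (ad + bc)² = (ac + bd)² + (ad − bc)²:
  53 · 149 = 7897: from (2² + 7²)(7² + 10²), take (2·7 − 7·10, 2·10 + 7·7) = (14 − 70, 20 + 49) = (-56, 69); dropping signs (only squares matter) gives (56, 69); check 56² + 69² = 3136 + 4761 = 7897 ✓.
  Scale by k = 4: (4·56, 4·69) = (224, 276).
Step 4: Order so x ≤ y and verify: 224² + 276² = 50176 + 76176 = 126352 = n. ✓

n = 126352 = 224² + 276² (one valid representation with x ≤ y).


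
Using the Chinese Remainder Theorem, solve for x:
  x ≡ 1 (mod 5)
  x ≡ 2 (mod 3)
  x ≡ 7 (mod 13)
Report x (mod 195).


Moduli 5, 3, 13 are pairwise coprime; by CRT there is a unique solution modulo M = 5 · 3 · 13 = 195.
Solve pairwise, accumulating the modulus:
  Start with x ≡ 1 (mod 5).
  Combine with x ≡ 2 (mod 3): since gcd(5, 3) = 1, we get a unique residue mod 15.
    Write x = 1 + 5·t and substitute into x ≡ 2 (mod 3): 5·t ≡ 2 − 1 = 1 (mod 3).
    Reduce coefficients mod 3: 2·t ≡ 1 (mod 3).
    The inverse of 2 mod 3 is 2 (since 2·2 = 4 = 1·3 + 1), so t ≡ 2·1 = 2 ≡ 2 (mod 3).
    Then x = 1 + 5·2 = 11, valid modulo lcm(5, 3) = 15: x ≡ 11 (mod 15).
  Combine with x ≡ 7 (mod 13): since gcd(15, 13) = 1, we get a unique residue mod 195.
    Write x = 11 + 15·t and substitute into x ≡ 7 (mod 13): 15·t ≡ 7 − 11 = -4 (mod 13).
    Reduce coefficients mod 13: 2·t ≡ 9 (mod 13).
    The inverse of 2 mod 13 is 7 (since 2·7 = 14 = 1·13 + 1), so t ≡ 7·9 = 63 ≡ 11 (mod 13).
    Then x = 11 + 15·11 = 176, valid modulo lcm(15, 13) = 195: x ≡ 176 (mod 195).
Verify: 176 mod 5 = 1 ✓, 176 mod 3 = 2 ✓, 176 mod 13 = 7 ✓.

x ≡ 176 (mod 195).


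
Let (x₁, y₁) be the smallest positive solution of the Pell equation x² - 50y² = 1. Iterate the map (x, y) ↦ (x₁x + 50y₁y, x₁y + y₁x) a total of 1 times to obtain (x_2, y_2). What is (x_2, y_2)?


Step 1: Find the fundamental solution (x₁, y₁) of x² - 50y² = 1.
  Expand √50 as a continued fraction. a₀ = ⌊√50⌋ = 7; iterate m_{k+1} = d_k·a_k − m_k, d_{k+1} = (50 − m_{k+1}²)/d_k, a_{k+1} = ⌊(a₀ + m_{k+1})/d_{k+1}⌋ (starting m₀ = 0, d₀ = 1), with convergents p_k = a_k·p_{k-1} + p_{k-2}, q_k = a_k·q_{k-1} + q_{k-2} (p₋₁ = 1, q₋₁ = 0):
  k = 0: a₀ = 7; p₀/q₀ = 7/1; p₀² − 50·q₀² = 49 − 50 = -1.
  k = 1: m = 7, d = 1, a = ⌊(7 + 7)/1⌋ = 14; p/q = (14·7 + 1)/(14·1 + 0) = 99/14; p² − 50·q² = 9801 − 9800 = 1.
  The first convergent with p² − 50·q² = 1 gives the fundamental solution (x₁, y₁) = (99, 14).
Step 2: Apply the recurrence (x_{n+1}, y_{n+1}) = (x₁x_n + 50y₁y_n, x₁y_n + y₁x_n) repeatedly.
  From (x_1, y_1) = (99, 14): x_2 = 99·99 + 50·14·14 = 19601; y_2 = 99·14 + 14·99 = 2772.
Step 3: Verify x_2² - 50·y_2² = 384199201 - 384199200 = 1 (should be 1). ✓

(x_1, y_1) = (99, 14); (x_2, y_2) = (19601, 2772).


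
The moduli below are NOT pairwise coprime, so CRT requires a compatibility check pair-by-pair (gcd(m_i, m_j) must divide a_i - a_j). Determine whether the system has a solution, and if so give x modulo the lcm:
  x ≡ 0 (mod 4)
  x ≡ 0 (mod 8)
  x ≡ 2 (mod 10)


Moduli 4, 8, 10 are not pairwise coprime, so CRT works modulo lcm(m_i) when all pairwise compatibility conditions hold.
Pairwise compatibility: gcd(m_i, m_j) must divide a_i - a_j for every pair.
Merge one congruence at a time:
  Start: x ≡ 0 (mod 4).
  Combine with x ≡ 0 (mod 8): gcd(4, 8) = 4; 0 - 0 = 0, which IS divisible by 4, so compatible.
    Write x = 0 + 4·t and substitute into x ≡ 0 (mod 8): 4·t ≡ 0 − 0 = 0 (mod 8).
    Divide the congruence (and modulus) by g = 4: 1·t ≡ 0 (mod 2).
    So t ≡ 0 (mod 2).
    Then x = 0 + 4·0 = 0, valid modulo lcm(4, 8) = 8: x ≡ 0 (mod 8).
  Combine with x ≡ 2 (mod 10): gcd(8, 10) = 2; 2 - 0 = 2, which IS divisible by 2, so compatible.
    Write x = 0 + 8·t and substitute into x ≡ 2 (mod 10): 8·t ≡ 2 − 0 = 2 (mod 10).
    Divide the congruence (and modulus) by g = 2: 4·t ≡ 1 (mod 5).
    The inverse of 4 mod 5 is 4 (since 4·4 = 16 = 3·5 + 1), so t ≡ 4·1 = 4 ≡ 4 (mod 5).
    Then x = 0 + 8·4 = 32, valid modulo lcm(8, 10) = 40: x ≡ 32 (mod 40).
Verify: 32 mod 4 = 0, 32 mod 8 = 0, 32 mod 10 = 2.

x ≡ 32 (mod 40).


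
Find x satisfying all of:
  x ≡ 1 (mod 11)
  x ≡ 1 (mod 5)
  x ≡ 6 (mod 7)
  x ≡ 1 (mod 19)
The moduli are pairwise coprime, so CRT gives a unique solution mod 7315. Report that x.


Product of moduli M = 11 · 5 · 7 · 19 = 7315.
Merge one congruence at a time:
  Start: x ≡ 1 (mod 11).
  Combine with x ≡ 1 (mod 5); new modulus lcm = 55.
    Write x = 1 + 11·t and substitute into x ≡ 1 (mod 5): 11·t ≡ 1 − 1 = 0 (mod 5).
    Reduce coefficients mod 5: 1·t ≡ 0 (mod 5).
    So t ≡ 0 (mod 5).
    Then x = 1 + 11·0 = 1, valid modulo lcm(11, 5) = 55: x ≡ 1 (mod 55).
  Combine with x ≡ 6 (mod 7); new modulus lcm = 385.
    Write x = 1 + 55·t and substitute into x ≡ 6 (mod 7): 55·t ≡ 6 − 1 = 5 (mod 7).
    Reduce coefficients mod 7: 6·t ≡ 5 (mod 7).
    The inverse of 6 mod 7 is 6 (since 6·6 = 36 = 5·7 + 1), so t ≡ 6·5 = 30 ≡ 2 (mod 7).
    Then x = 1 + 55·2 = 111, valid modulo lcm(55, 7) = 385: x ≡ 111 (mod 385).
  Combine with x ≡ 1 (mod 19); new modulus lcm = 7315.
    Write x = 111 + 385·t and substitute into x ≡ 1 (mod 19): 385·t ≡ 1 − 111 = -110 (mod 19).
    Reduce coefficients mod 19: 5·t ≡ 4 (mod 19).
    The inverse of 5 mod 19 is 4 (since 5·4 = 20 = 1·19 + 1), so t ≡ 4·4 = 16 ≡ 16 (mod 19).
    Then x = 111 + 385·16 = 6271, valid modulo lcm(385, 19) = 7315: x ≡ 6271 (mod 7315).
Verify against each original: 6271 mod 11 = 1, 6271 mod 5 = 1, 6271 mod 7 = 6, 6271 mod 19 = 1.

x ≡ 6271 (mod 7315).


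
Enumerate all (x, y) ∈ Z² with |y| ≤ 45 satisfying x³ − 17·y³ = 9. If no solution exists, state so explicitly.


The equation is x³ - 17y³ = 9. For fixed y, x³ = 17·y³ + 9, so a solution requires the RHS to be a perfect cube.
Strategy: iterate y from -45 to 45, compute RHS = 17·y³ + 9, and check whether it is a (positive or negative) perfect cube.
Check small values of y:
  y = 0: RHS = 9 is not a perfect cube.
  y = 1: RHS = 26 is not a perfect cube.
  y = -1: RHS = -8 = (-2)³ ⇒ x = -2 works.
  y = 2: RHS = 145 is not a perfect cube.
  y = -2: RHS = -127 is not a perfect cube.
  y = 3: RHS = 468 is not a perfect cube.
  y = -3: RHS = -450 is not a perfect cube.
Continuing the search up to |y| = 45 finds no further solutions beyond those listed.
Collected solutions: (-2, -1).

Solutions (with |y| ≤ 45): (-2, -1).


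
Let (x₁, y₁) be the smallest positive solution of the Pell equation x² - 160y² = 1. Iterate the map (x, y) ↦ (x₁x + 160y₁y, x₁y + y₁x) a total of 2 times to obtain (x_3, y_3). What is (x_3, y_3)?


Step 1: Find the fundamental solution (x₁, y₁) of x² - 160y² = 1.
  Expand √160 as a continued fraction. a₀ = ⌊√160⌋ = 12; iterate m_{k+1} = d_k·a_k − m_k, d_{k+1} = (160 − m_{k+1}²)/d_k, a_{k+1} = ⌊(a₀ + m_{k+1})/d_{k+1}⌋ (starting m₀ = 0, d₀ = 1), with convergents p_k = a_k·p_{k-1} + p_{k-2}, q_k = a_k·q_{k-1} + q_{k-2} (p₋₁ = 1, q₋₁ = 0):
  k = 0: a₀ = 12; p₀/q₀ = 12/1; p₀² − 160·q₀² = 144 − 160 = -16.
  k = 1: m = 12, d = 16, a = ⌊(12 + 12)/16⌋ = 1; p/q = (1·12 + 1)/(1·1 + 0) = 13/1; p² − 160·q² = 169 − 160 = 9.
  k = 2: m = 4, d = 9, a = ⌊(12 + 4)/9⌋ = 1; p/q = (1·13 + 12)/(1·1 + 1) = 25/2; p² − 160·q² = 625 − 640 = -15.
  k = 3: m = 5, d = 15, a = ⌊(12 + 5)/15⌋ = 1; p/q = (1·25 + 13)/(1·2 + 1) = 38/3; p² − 160·q² = 1444 − 1440 = 4.
  k = 4: m = 10, d = 4, a = ⌊(12 + 10)/4⌋ = 5; p/q = (5·38 + 25)/(5·3 + 2) = 215/17; p² − 160·q² = 46225 − 46240 = -15.
  k = 5: m = 10, d = 15, a = ⌊(12 + 10)/15⌋ = 1; p/q = (1·215 + 38)/(1·17 + 3) = 253/20; p² − 160·q² = 64009 − 64000 = 9.
  k = 6: m = 5, d = 9, a = ⌊(12 + 5)/9⌋ = 1; p/q = (1·253 + 215)/(1·20 + 17) = 468/37; p² − 160·q² = 219024 − 219040 = -16.
  k = 7: m = 4, d = 16, a = ⌊(12 + 4)/16⌋ = 1; p/q = (1·468 + 253)/(1·37 + 20) = 721/57; p² − 160·q² = 519841 − 519840 = 1.
  The first convergent with p² − 160·q² = 1 gives the fundamental solution (x₁, y₁) = (721, 57).
Step 2: Apply the recurrence (x_{n+1}, y_{n+1}) = (x₁x_n + 160y₁y_n, x₁y_n + y₁x_n) repeatedly.
  From (x_1, y_1) = (721, 57): x_2 = 721·721 + 160·57·57 = 1039681; y_2 = 721·57 + 57·721 = 82194.
  From (x_2, y_2) = (1039681, 82194): x_3 = 721·1039681 + 160·57·82194 = 1499219281; y_3 = 721·82194 + 57·1039681 = 118523691.
Step 3: Verify x_3² - 160·y_3² = 2247658452522156961 - 2247658452522156960 = 1 (should be 1). ✓

(x_1, y_1) = (721, 57); (x_3, y_3) = (1499219281, 118523691).


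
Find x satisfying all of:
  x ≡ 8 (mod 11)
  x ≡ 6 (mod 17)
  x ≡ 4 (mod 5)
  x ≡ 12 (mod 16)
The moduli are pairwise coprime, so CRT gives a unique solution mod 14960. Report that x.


Product of moduli M = 11 · 17 · 5 · 16 = 14960.
Merge one congruence at a time:
  Start: x ≡ 8 (mod 11).
  Combine with x ≡ 6 (mod 17); new modulus lcm = 187.
    Write x = 8 + 11·t and substitute into x ≡ 6 (mod 17): 11·t ≡ 6 − 8 = -2 (mod 17).
    Reduce coefficients mod 17: 11·t ≡ 15 (mod 17).
    The inverse of 11 mod 17 is 14 (since 11·14 = 154 = 9·17 + 1), so t ≡ 14·15 = 210 ≡ 6 (mod 17).
    Then x = 8 + 11·6 = 74, valid modulo lcm(11, 17) = 187: x ≡ 74 (mod 187).
  Combine with x ≡ 4 (mod 5); new modulus lcm = 935.
    Write x = 74 + 187·t and substitute into x ≡ 4 (mod 5): 187·t ≡ 4 − 74 = -70 (mod 5).
    Reduce coefficients mod 5: 2·t ≡ 0 (mod 5).
    The inverse of 2 mod 5 is 3 (since 2·3 = 6 = 1·5 + 1), so t ≡ 3·0 = 0 ≡ 0 (mod 5).
    Then x = 74 + 187·0 = 74, valid modulo lcm(187, 5) = 935: x ≡ 74 (mod 935).
  Combine with x ≡ 12 (mod 16); new modulus lcm = 14960.
    Write x = 74 + 935·t and substitute into x ≡ 12 (mod 16): 935·t ≡ 12 − 74 = -62 (mod 16).
    Reduce coefficients mod 16: 7·t ≡ 2 (mod 16).
    The inverse of 7 mod 16 is 7 (since 7·7 = 49 = 3·16 + 1), so t ≡ 7·2 = 14 ≡ 14 (mod 16).
    Then x = 74 + 935·14 = 13164, valid modulo lcm(935, 16) = 14960: x ≡ 13164 (mod 14960).
Verify against each original: 13164 mod 11 = 8, 13164 mod 17 = 6, 13164 mod 5 = 4, 13164 mod 16 = 12.

x ≡ 13164 (mod 14960).


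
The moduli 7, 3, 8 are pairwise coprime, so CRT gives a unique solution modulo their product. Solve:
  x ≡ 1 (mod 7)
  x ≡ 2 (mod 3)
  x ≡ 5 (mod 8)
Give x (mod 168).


Moduli 7, 3, 8 are pairwise coprime; by CRT there is a unique solution modulo M = 7 · 3 · 8 = 168.
Solve pairwise, accumulating the modulus:
  Start with x ≡ 1 (mod 7).
  Combine with x ≡ 2 (mod 3): since gcd(7, 3) = 1, we get a unique residue mod 21.
    Write x = 1 + 7·t and substitute into x ≡ 2 (mod 3): 7·t ≡ 2 − 1 = 1 (mod 3).
    Reduce coefficients mod 3: 1·t ≡ 1 (mod 3).
    So t ≡ 1 (mod 3).
    Then x = 1 + 7·1 = 8, valid modulo lcm(7, 3) = 21: x ≡ 8 (mod 21).
  Combine with x ≡ 5 (mod 8): since gcd(21, 8) = 1, we get a unique residue mod 168.
    Write x = 8 + 21·t and substitute into x ≡ 5 (mod 8): 21·t ≡ 5 − 8 = -3 (mod 8).
    Reduce coefficients mod 8: 5·t ≡ 5 (mod 8).
    The inverse of 5 mod 8 is 5 (since 5·5 = 25 = 3·8 + 1), so t ≡ 5·5 = 25 ≡ 1 (mod 8).
    Then x = 8 + 21·1 = 29, valid modulo lcm(21, 8) = 168: x ≡ 29 (mod 168).
Verify: 29 mod 7 = 1 ✓, 29 mod 3 = 2 ✓, 29 mod 8 = 5 ✓.

x ≡ 29 (mod 168).


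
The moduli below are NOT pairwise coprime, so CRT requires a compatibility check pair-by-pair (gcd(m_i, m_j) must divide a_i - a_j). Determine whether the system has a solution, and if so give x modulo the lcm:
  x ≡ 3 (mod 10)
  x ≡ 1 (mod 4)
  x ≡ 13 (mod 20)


Moduli 10, 4, 20 are not pairwise coprime, so CRT works modulo lcm(m_i) when all pairwise compatibility conditions hold.
Pairwise compatibility: gcd(m_i, m_j) must divide a_i - a_j for every pair.
Merge one congruence at a time:
  Start: x ≡ 3 (mod 10).
  Combine with x ≡ 1 (mod 4): gcd(10, 4) = 2; 1 - 3 = -2, which IS divisible by 2, so compatible.
    Write x = 3 + 10·t and substitute into x ≡ 1 (mod 4): 10·t ≡ 1 − 3 = -2 (mod 4).
    Divide the congruence (and modulus) by g = 2: 5·t ≡ -1 (mod 2).
    Reduce coefficients mod 2: 1·t ≡ 1 (mod 2).
    So t ≡ 1 (mod 2).
    Then x = 3 + 10·1 = 13, valid modulo lcm(10, 4) = 20: x ≡ 13 (mod 20).
  Combine with x ≡ 13 (mod 20): gcd(20, 20) = 20; 13 - 13 = 0, which IS divisible by 20, so compatible.
    Write x = 13 + 20·t and substitute into x ≡ 13 (mod 20): 20·t ≡ 13 − 13 = 0 (mod 20).
    Divide the congruence (and modulus) by g = 20: 1·t ≡ 0 (mod 1).
    Modulo 1 every t works; take t = 0.
    Then x = 13 + 20·0 = 13, valid modulo lcm(20, 20) = 20: x ≡ 13 (mod 20).
Verify: 13 mod 10 = 3, 13 mod 4 = 1, 13 mod 20 = 13.

x ≡ 13 (mod 20).


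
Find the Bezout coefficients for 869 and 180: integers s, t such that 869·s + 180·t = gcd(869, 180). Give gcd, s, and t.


Euclidean algorithm on (869, 180) — divide until remainder is 0:
  869 = 4 · 180 + 149
  180 = 1 · 149 + 31
  149 = 4 · 31 + 25
  31 = 1 · 25 + 6
  25 = 4 · 6 + 1
  6 = 6 · 1 + 0
gcd(869, 180) = 1.
Track Bezout coefficients alongside the remainders: start with r₀ = 869 = a·1 + b·0 (s = 1, t = 0) and r₁ = 180 = a·0 + b·1 (s = 0, t = 1); each new remainder r_{k+1} = r_{k-1} − q_k·r_k inherits s_{k+1} = s_{k-1} − q_k·s_k, t_{k+1} = t_{k-1} − q_k·t_k, so r_k = a·s_k + b·t_k at every step:
  q = 4: r = 149, s = 1 − 4·0 = 1, t = 0 − 4·1 = -4  (check: 869·1 + 180·(-4) = 149)
  q = 1: r = 31, s = 0 − 1·1 = -1, t = 1 − 1·(-4) = 5  (check: 869·(-1) + 180·5 = 31)
  q = 4: r = 25, s = 1 − 4·(-1) = 5, t = -4 − 4·5 = -24  (check: 869·5 + 180·(-24) = 25)
  q = 1: r = 6, s = -1 − 1·5 = -6, t = 5 − 1·(-24) = 29  (check: 869·(-6) + 180·29 = 6)
  q = 4: r = 1, s = 5 − 4·(-6) = 29, t = -24 − 4·29 = -140  (check: 869·29 + 180·(-140) = 1)
The row with r = 1 (the gcd) gives the Bezout coefficients s = 29, t = -140.
Result: 869 · (29) + 180 · (-140) = 1.

gcd(869, 180) = 1; s = 29, t = -140 (check: 869·29 + 180·(-140) = 1).


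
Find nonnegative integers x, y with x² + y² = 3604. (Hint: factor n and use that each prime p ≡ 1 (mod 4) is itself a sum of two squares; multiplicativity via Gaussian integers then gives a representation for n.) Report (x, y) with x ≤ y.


Step 1: Factor n = 3604 = 2^2 · 17 · 53.
Step 2: Check the mod-4 condition on each prime factor: 2 = 2 (special); 17 ≡ 1 (mod 4), exponent 1; 53 ≡ 1 (mod 4), exponent 1.
All primes ≡ 3 (mod 4) appear to even exponent (or don't appear), so by the two-squares theorem n IS expressible as a sum of two squares.
Step 3: Build a representation. Group n = k² · m with k = 2 and m = 17 · 53 = 901 (a product of primes ≡ 1 (mod 4)); a representation of m scales to one of n via (k·x)² + (k·y)² = k²(x² + y²). Each prime p ≡ 1 (mod 4) is itself a sum of two squares; find a² by testing p − a² for a perfect square:
  17: 17 − 1² = 16 = 4² ⇒ 17 = 1² + 4².
  53: 53 − 1² = 52, 53 − 2² = 49 = 7² ⇒ 53 = 2² + 7².
  Combine using the Brahmagupta–Fibonacci identity (a² + b²)(c² + d²) = (ac − bd)² + (ad + bc)² = (ac + bd)² + (ad − bc)²:
  17 · 53 = 901: from (1² + 4²)(2² + 7²), take (1·2 − 4·7, 1·7 + 4·2) = (2 − 28, 7 + 8) = (-26, 15); dropping signs (only squares matter) gives (26, 15); check 26² + 15² = 676 + 225 = 901 ✓.
  Scale by k = 2: (2·26, 2·15) = (52, 30).
Step 4: Order so x ≤ y and verify: 30² + 52² = 900 + 2704 = 3604 = n. ✓

n = 3604 = 30² + 52² (one valid representation with x ≤ y).


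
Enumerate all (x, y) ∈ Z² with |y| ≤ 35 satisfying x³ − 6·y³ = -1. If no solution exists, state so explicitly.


The equation is x³ - 6y³ = -1. For fixed y, x³ = 6·y³ − 1, so a solution requires the RHS to be a perfect cube.
Strategy: iterate y from -35 to 35, compute RHS = 6·y³ − 1, and check whether it is a (positive or negative) perfect cube.
Check small values of y:
  y = 0: RHS = -1 = (-1)³ ⇒ x = -1 works.
  y = 1: RHS = 5 is not a perfect cube.
  y = -1: RHS = -7 is not a perfect cube.
  y = 2: RHS = 47 is not a perfect cube.
  y = -2: RHS = -49 is not a perfect cube.
  y = 3: RHS = 161 is not a perfect cube.
  y = -3: RHS = -163 is not a perfect cube.
Continuing the search up to |y| = 35 finds no further solutions beyond those listed.
Collected solutions: (-1, 0).

Solutions (with |y| ≤ 35): (-1, 0).


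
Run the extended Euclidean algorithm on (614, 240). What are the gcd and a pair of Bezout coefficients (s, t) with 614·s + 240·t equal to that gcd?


Euclidean algorithm on (614, 240) — divide until remainder is 0:
  614 = 2 · 240 + 134
  240 = 1 · 134 + 106
  134 = 1 · 106 + 28
  106 = 3 · 28 + 22
  28 = 1 · 22 + 6
  22 = 3 · 6 + 4
  6 = 1 · 4 + 2
  4 = 2 · 2 + 0
gcd(614, 240) = 2.
Track Bezout coefficients alongside the remainders: start with r₀ = 614 = a·1 + b·0 (s = 1, t = 0) and r₁ = 240 = a·0 + b·1 (s = 0, t = 1); each new remainder r_{k+1} = r_{k-1} − q_k·r_k inherits s_{k+1} = s_{k-1} − q_k·s_k, t_{k+1} = t_{k-1} − q_k·t_k, so r_k = a·s_k + b·t_k at every step:
  q = 2: r = 134, s = 1 − 2·0 = 1, t = 0 − 2·1 = -2  (check: 614·1 + 240·(-2) = 134)
  q = 1: r = 106, s = 0 − 1·1 = -1, t = 1 − 1·(-2) = 3  (check: 614·(-1) + 240·3 = 106)
  q = 1: r = 28, s = 1 − 1·(-1) = 2, t = -2 − 1·3 = -5  (check: 614·2 + 240·(-5) = 28)
  q = 3: r = 22, s = -1 − 3·2 = -7, t = 3 − 3·(-5) = 18  (check: 614·(-7) + 240·18 = 22)
  q = 1: r = 6, s = 2 − 1·(-7) = 9, t = -5 − 1·18 = -23  (check: 614·9 + 240·(-23) = 6)
  q = 3: r = 4, s = -7 − 3·9 = -34, t = 18 − 3·(-23) = 87  (check: 614·(-34) + 240·87 = 4)
  q = 1: r = 2, s = 9 − 1·(-34) = 43, t = -23 − 1·87 = -110  (check: 614·43 + 240·(-110) = 2)
The row with r = 2 (the gcd) gives the Bezout coefficients s = 43, t = -110.
Result: 614 · (43) + 240 · (-110) = 2.

gcd(614, 240) = 2; s = 43, t = -110 (check: 614·43 + 240·(-110) = 2).


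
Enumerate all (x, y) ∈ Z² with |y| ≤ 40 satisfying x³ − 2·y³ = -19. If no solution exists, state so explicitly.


The equation is x³ - 2y³ = -19. For fixed y, x³ = 2·y³ − 19, so a solution requires the RHS to be a perfect cube.
Strategy: iterate y from -40 to 40, compute RHS = 2·y³ − 19, and check whether it is a (positive or negative) perfect cube.
Check small values of y:
  y = 0: RHS = -19 is not a perfect cube.
  y = 1: RHS = -17 is not a perfect cube.
  y = -1: RHS = -21 is not a perfect cube.
  y = 2: RHS = -3 is not a perfect cube.
  y = -2: RHS = -35 is not a perfect cube.
  y = 3: RHS = 35 is not a perfect cube.
  y = -3: RHS = -73 is not a perfect cube.
Continuing the search up to |y| = 40 finds no solutions either.
No (x, y) in the scanned range satisfies the equation.

No integer solutions with |y| ≤ 40.


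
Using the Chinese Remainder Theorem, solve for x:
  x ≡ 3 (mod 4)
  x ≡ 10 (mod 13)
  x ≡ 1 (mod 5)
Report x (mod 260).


Moduli 4, 13, 5 are pairwise coprime; by CRT there is a unique solution modulo M = 4 · 13 · 5 = 260.
Solve pairwise, accumulating the modulus:
  Start with x ≡ 3 (mod 4).
  Combine with x ≡ 10 (mod 13): since gcd(4, 13) = 1, we get a unique residue mod 52.
    Write x = 3 + 4·t and substitute into x ≡ 10 (mod 13): 4·t ≡ 10 − 3 = 7 (mod 13).
    The inverse of 4 mod 13 is 10 (since 4·10 = 40 = 3·13 + 1), so t ≡ 10·7 = 70 ≡ 5 (mod 13).
    Then x = 3 + 4·5 = 23, valid modulo lcm(4, 13) = 52: x ≡ 23 (mod 52).
  Combine with x ≡ 1 (mod 5): since gcd(52, 5) = 1, we get a unique residue mod 260.
    Write x = 23 + 52·t and substitute into x ≡ 1 (mod 5): 52·t ≡ 1 − 23 = -22 (mod 5).
    Reduce coefficients mod 5: 2·t ≡ 3 (mod 5).
    The inverse of 2 mod 5 is 3 (since 2·3 = 6 = 1·5 + 1), so t ≡ 3·3 = 9 ≡ 4 (mod 5).
    Then x = 23 + 52·4 = 231, valid modulo lcm(52, 5) = 260: x ≡ 231 (mod 260).
Verify: 231 mod 4 = 3 ✓, 231 mod 13 = 10 ✓, 231 mod 5 = 1 ✓.

x ≡ 231 (mod 260).


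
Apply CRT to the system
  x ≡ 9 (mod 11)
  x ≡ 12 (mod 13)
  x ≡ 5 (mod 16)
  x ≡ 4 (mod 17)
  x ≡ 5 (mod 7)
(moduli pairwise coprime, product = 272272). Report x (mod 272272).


Product of moduli M = 11 · 13 · 16 · 17 · 7 = 272272.
Merge one congruence at a time:
  Start: x ≡ 9 (mod 11).
  Combine with x ≡ 12 (mod 13); new modulus lcm = 143.
    Write x = 9 + 11·t and substitute into x ≡ 12 (mod 13): 11·t ≡ 12 − 9 = 3 (mod 13).
    The inverse of 11 mod 13 is 6 (since 11·6 = 66 = 5·13 + 1), so t ≡ 6·3 = 18 ≡ 5 (mod 13).
    Then x = 9 + 11·5 = 64, valid modulo lcm(11, 13) = 143: x ≡ 64 (mod 143).
  Combine with x ≡ 5 (mod 16); new modulus lcm = 2288.
    Write x = 64 + 143·t and substitute into x ≡ 5 (mod 16): 143·t ≡ 5 − 64 = -59 (mod 16).
    Reduce coefficients mod 16: 15·t ≡ 5 (mod 16).
    The inverse of 15 mod 16 is 15 (since 15·15 = 225 = 14·16 + 1), so t ≡ 15·5 = 75 ≡ 11 (mod 16).
    Then x = 64 + 143·11 = 1637, valid modulo lcm(143, 16) = 2288: x ≡ 1637 (mod 2288).
  Combine with x ≡ 4 (mod 17); new modulus lcm = 38896.
    Write x = 1637 + 2288·t and substitute into x ≡ 4 (mod 17): 2288·t ≡ 4 − 1637 = -1633 (mod 17).
    Reduce coefficients mod 17: 10·t ≡ 16 (mod 17).
    The inverse of 10 mod 17 is 12 (since 10·12 = 120 = 7·17 + 1), so t ≡ 12·16 = 192 ≡ 5 (mod 17).
    Then x = 1637 + 2288·5 = 13077, valid modulo lcm(2288, 17) = 38896: x ≡ 13077 (mod 38896).
  Combine with x ≡ 5 (mod 7); new modulus lcm = 272272.
    Write x = 13077 + 38896·t and substitute into x ≡ 5 (mod 7): 38896·t ≡ 5 − 13077 = -13072 (mod 7).
    Reduce coefficients mod 7: 4·t ≡ 4 (mod 7).
    The inverse of 4 mod 7 is 2 (since 4·2 = 8 = 1·7 + 1), so t ≡ 2·4 = 8 ≡ 1 (mod 7).
    Then x = 13077 + 38896·1 = 51973, valid modulo lcm(38896, 7) = 272272: x ≡ 51973 (mod 272272).
Verify against each original: 51973 mod 11 = 9, 51973 mod 13 = 12, 51973 mod 16 = 5, 51973 mod 17 = 4, 51973 mod 7 = 5.

x ≡ 51973 (mod 272272).


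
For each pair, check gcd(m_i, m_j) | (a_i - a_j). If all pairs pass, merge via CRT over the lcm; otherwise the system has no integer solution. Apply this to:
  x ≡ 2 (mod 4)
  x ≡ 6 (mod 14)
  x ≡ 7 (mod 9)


Moduli 4, 14, 9 are not pairwise coprime, so CRT works modulo lcm(m_i) when all pairwise compatibility conditions hold.
Pairwise compatibility: gcd(m_i, m_j) must divide a_i - a_j for every pair.
Merge one congruence at a time:
  Start: x ≡ 2 (mod 4).
  Combine with x ≡ 6 (mod 14): gcd(4, 14) = 2; 6 - 2 = 4, which IS divisible by 2, so compatible.
    Write x = 2 + 4·t and substitute into x ≡ 6 (mod 14): 4·t ≡ 6 − 2 = 4 (mod 14).
    Divide the congruence (and modulus) by g = 2: 2·t ≡ 2 (mod 7).
    The inverse of 2 mod 7 is 4 (since 2·4 = 8 = 1·7 + 1), so t ≡ 4·2 = 8 ≡ 1 (mod 7).
    Then x = 2 + 4·1 = 6, valid modulo lcm(4, 14) = 28: x ≡ 6 (mod 28).
  Combine with x ≡ 7 (mod 9): gcd(28, 9) = 1; 7 - 6 = 1, which IS divisible by 1, so compatible.
    Write x = 6 + 28·t and substitute into x ≡ 7 (mod 9): 28·t ≡ 7 − 6 = 1 (mod 9).
    Reduce coefficients mod 9: 1·t ≡ 1 (mod 9).
    So t ≡ 1 (mod 9).
    Then x = 6 + 28·1 = 34, valid modulo lcm(28, 9) = 252: x ≡ 34 (mod 252).
Verify: 34 mod 4 = 2, 34 mod 14 = 6, 34 mod 9 = 7.

x ≡ 34 (mod 252).


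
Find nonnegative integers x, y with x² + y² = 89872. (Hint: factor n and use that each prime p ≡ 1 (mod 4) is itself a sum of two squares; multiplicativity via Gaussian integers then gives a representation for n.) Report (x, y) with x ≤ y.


Step 1: Factor n = 89872 = 2^4 · 41 · 137.
Step 2: Check the mod-4 condition on each prime factor: 2 = 2 (special); 41 ≡ 1 (mod 4), exponent 1; 137 ≡ 1 (mod 4), exponent 1.
All primes ≡ 3 (mod 4) appear to even exponent (or don't appear), so by the two-squares theorem n IS expressible as a sum of two squares.
Step 3: Build a representation. Group n = k² · m with k = 4 and m = 41 · 137 = 5617 (a product of primes ≡ 1 (mod 4)); a representation of m scales to one of n via (k·x)² + (k·y)² = k²(x² + y²). Each prime p ≡ 1 (mod 4) is itself a sum of two squares; find a² by testing p − a² for a perfect square:
  41: 41 − 1² = 40, 41 − 2² = 37, 41 − 3² = 32, 41 − 4² = 25 = 5² ⇒ 41 = 4² + 5².
  137: 137 − 1² = 136, 137 − 2² = 133, 137 − 3² = 128, 137 − 4² = 121 = 11² ⇒ 137 = 4² + 11².
  Combine using the Brahmagupta–Fibonacci identity (a² + b²)(c² + d²) = (ac − bd)² + (ad + bc)² = (ac + bd)² + (ad − bc)²:
  41 · 137 = 5617: from (4² + 5²)(4² + 11²), take (4·4 − 5·11, 4·11 + 5·4) = (16 − 55, 44 + 20) = (-39, 64); dropping signs (only squares matter) gives (39, 64); check 39² + 64² = 1521 + 4096 = 5617 ✓.
  Scale by k = 4: (4·39, 4·64) = (156, 256).
Step 4: Order so x ≤ y and verify: 156² + 256² = 24336 + 65536 = 89872 = n. ✓

n = 89872 = 156² + 256² (one valid representation with x ≤ y).


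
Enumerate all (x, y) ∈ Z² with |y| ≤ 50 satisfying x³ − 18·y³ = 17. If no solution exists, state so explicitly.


The equation is x³ - 18y³ = 17. For fixed y, x³ = 18·y³ + 17, so a solution requires the RHS to be a perfect cube.
Strategy: iterate y from -50 to 50, compute RHS = 18·y³ + 17, and check whether it is a (positive or negative) perfect cube.
Check small values of y:
  y = 0: RHS = 17 is not a perfect cube.
  y = 1: RHS = 35 is not a perfect cube.
  y = -1: RHS = -1 = (-1)³ ⇒ x = -1 works.
  y = 2: RHS = 161 is not a perfect cube.
  y = -2: RHS = -127 is not a perfect cube.
  y = 3: RHS = 503 is not a perfect cube.
  y = -3: RHS = -469 is not a perfect cube.
Continuing the search up to |y| = 50 finds no further solutions beyond those listed.
Collected solutions: (-1, -1).

Solutions (with |y| ≤ 50): (-1, -1).


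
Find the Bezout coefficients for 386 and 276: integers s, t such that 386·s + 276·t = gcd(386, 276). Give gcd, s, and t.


Euclidean algorithm on (386, 276) — divide until remainder is 0:
  386 = 1 · 276 + 110
  276 = 2 · 110 + 56
  110 = 1 · 56 + 54
  56 = 1 · 54 + 2
  54 = 27 · 2 + 0
gcd(386, 276) = 2.
Track Bezout coefficients alongside the remainders: start with r₀ = 386 = a·1 + b·0 (s = 1, t = 0) and r₁ = 276 = a·0 + b·1 (s = 0, t = 1); each new remainder r_{k+1} = r_{k-1} − q_k·r_k inherits s_{k+1} = s_{k-1} − q_k·s_k, t_{k+1} = t_{k-1} − q_k·t_k, so r_k = a·s_k + b·t_k at every step:
  q = 1: r = 110, s = 1 − 1·0 = 1, t = 0 − 1·1 = -1  (check: 386·1 + 276·(-1) = 110)
  q = 2: r = 56, s = 0 − 2·1 = -2, t = 1 − 2·(-1) = 3  (check: 386·(-2) + 276·3 = 56)
  q = 1: r = 54, s = 1 − 1·(-2) = 3, t = -1 − 1·3 = -4  (check: 386·3 + 276·(-4) = 54)
  q = 1: r = 2, s = -2 − 1·3 = -5, t = 3 − 1·(-4) = 7  (check: 386·(-5) + 276·7 = 2)
The row with r = 2 (the gcd) gives the Bezout coefficients s = -5, t = 7.
Result: 386 · (-5) + 276 · (7) = 2.

gcd(386, 276) = 2; s = -5, t = 7 (check: 386·(-5) + 276·7 = 2).


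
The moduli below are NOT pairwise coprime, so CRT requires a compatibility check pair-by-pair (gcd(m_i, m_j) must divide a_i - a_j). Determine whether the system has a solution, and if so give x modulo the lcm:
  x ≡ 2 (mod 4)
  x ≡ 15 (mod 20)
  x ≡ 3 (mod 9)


Moduli 4, 20, 9 are not pairwise coprime, so CRT works modulo lcm(m_i) when all pairwise compatibility conditions hold.
Pairwise compatibility: gcd(m_i, m_j) must divide a_i - a_j for every pair.
Merge one congruence at a time:
  Start: x ≡ 2 (mod 4).
  Combine with x ≡ 15 (mod 20): gcd(4, 20) = 4, and 15 - 2 = 13 is NOT divisible by 4.
    ⇒ system is inconsistent (no integer solution).

No solution (the system is inconsistent).


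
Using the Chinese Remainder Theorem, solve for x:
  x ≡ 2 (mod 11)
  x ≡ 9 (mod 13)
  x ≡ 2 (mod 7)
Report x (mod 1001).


Moduli 11, 13, 7 are pairwise coprime; by CRT there is a unique solution modulo M = 11 · 13 · 7 = 1001.
Solve pairwise, accumulating the modulus:
  Start with x ≡ 2 (mod 11).
  Combine with x ≡ 9 (mod 13): since gcd(11, 13) = 1, we get a unique residue mod 143.
    Write x = 2 + 11·t and substitute into x ≡ 9 (mod 13): 11·t ≡ 9 − 2 = 7 (mod 13).
    The inverse of 11 mod 13 is 6 (since 11·6 = 66 = 5·13 + 1), so t ≡ 6·7 = 42 ≡ 3 (mod 13).
    Then x = 2 + 11·3 = 35, valid modulo lcm(11, 13) = 143: x ≡ 35 (mod 143).
  Combine with x ≡ 2 (mod 7): since gcd(143, 7) = 1, we get a unique residue mod 1001.
    Write x = 35 + 143·t and substitute into x ≡ 2 (mod 7): 143·t ≡ 2 − 35 = -33 (mod 7).
    Reduce coefficients mod 7: 3·t ≡ 2 (mod 7).
    The inverse of 3 mod 7 is 5 (since 3·5 = 15 = 2·7 + 1), so t ≡ 5·2 = 10 ≡ 3 (mod 7).
    Then x = 35 + 143·3 = 464, valid modulo lcm(143, 7) = 1001: x ≡ 464 (mod 1001).
Verify: 464 mod 11 = 2 ✓, 464 mod 13 = 9 ✓, 464 mod 7 = 2 ✓.

x ≡ 464 (mod 1001).


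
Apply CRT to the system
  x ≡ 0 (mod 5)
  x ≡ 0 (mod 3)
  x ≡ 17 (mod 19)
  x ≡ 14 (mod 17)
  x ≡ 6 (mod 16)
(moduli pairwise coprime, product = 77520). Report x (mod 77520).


Product of moduli M = 5 · 3 · 19 · 17 · 16 = 77520.
Merge one congruence at a time:
  Start: x ≡ 0 (mod 5).
  Combine with x ≡ 0 (mod 3); new modulus lcm = 15.
    Write x = 0 + 5·t and substitute into x ≡ 0 (mod 3): 5·t ≡ 0 − 0 = 0 (mod 3).
    Reduce coefficients mod 3: 2·t ≡ 0 (mod 3).
    The inverse of 2 mod 3 is 2 (since 2·2 = 4 = 1·3 + 1), so t ≡ 2·0 = 0 ≡ 0 (mod 3).
    Then x = 0 + 5·0 = 0, valid modulo lcm(5, 3) = 15: x ≡ 0 (mod 15).
  Combine with x ≡ 17 (mod 19); new modulus lcm = 285.
    Write x = 0 + 15·t and substitute into x ≡ 17 (mod 19): 15·t ≡ 17 − 0 = 17 (mod 19).
    The inverse of 15 mod 19 is 14 (since 15·14 = 210 = 11·19 + 1), so t ≡ 14·17 = 238 ≡ 10 (mod 19).
    Then x = 0 + 15·10 = 150, valid modulo lcm(15, 19) = 285: x ≡ 150 (mod 285).
  Combine with x ≡ 14 (mod 17); new modulus lcm = 4845.
    Write x = 150 + 285·t and substitute into x ≡ 14 (mod 17): 285·t ≡ 14 − 150 = -136 (mod 17).
    Reduce coefficients mod 17: 13·t ≡ 0 (mod 17).
    The inverse of 13 mod 17 is 4 (since 13·4 = 52 = 3·17 + 1), so t ≡ 4·0 = 0 ≡ 0 (mod 17).
    Then x = 150 + 285·0 = 150, valid modulo lcm(285, 17) = 4845: x ≡ 150 (mod 4845).
  Combine with x ≡ 6 (mod 16); new modulus lcm = 77520.
    Write x = 150 + 4845·t and substitute into x ≡ 6 (mod 16): 4845·t ≡ 6 − 150 = -144 (mod 16).
    Reduce coefficients mod 16: 13·t ≡ 0 (mod 16).
    The inverse of 13 mod 16 is 5 (since 13·5 = 65 = 4·16 + 1), so t ≡ 5·0 = 0 ≡ 0 (mod 16).
    Then x = 150 + 4845·0 = 150, valid modulo lcm(4845, 16) = 77520: x ≡ 150 (mod 77520).
Verify against each original: 150 mod 5 = 0, 150 mod 3 = 0, 150 mod 19 = 17, 150 mod 17 = 14, 150 mod 16 = 6.

x ≡ 150 (mod 77520).


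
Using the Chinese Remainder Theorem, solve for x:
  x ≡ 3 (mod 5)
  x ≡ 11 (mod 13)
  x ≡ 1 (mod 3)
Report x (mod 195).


Moduli 5, 13, 3 are pairwise coprime; by CRT there is a unique solution modulo M = 5 · 13 · 3 = 195.
Solve pairwise, accumulating the modulus:
  Start with x ≡ 3 (mod 5).
  Combine with x ≡ 11 (mod 13): since gcd(5, 13) = 1, we get a unique residue mod 65.
    Write x = 3 + 5·t and substitute into x ≡ 11 (mod 13): 5·t ≡ 11 − 3 = 8 (mod 13).
    The inverse of 5 mod 13 is 8 (since 5·8 = 40 = 3·13 + 1), so t ≡ 8·8 = 64 ≡ 12 (mod 13).
    Then x = 3 + 5·12 = 63, valid modulo lcm(5, 13) = 65: x ≡ 63 (mod 65).
  Combine with x ≡ 1 (mod 3): since gcd(65, 3) = 1, we get a unique residue mod 195.
    Write x = 63 + 65·t and substitute into x ≡ 1 (mod 3): 65·t ≡ 1 − 63 = -62 (mod 3).
    Reduce coefficients mod 3: 2·t ≡ 1 (mod 3).
    The inverse of 2 mod 3 is 2 (since 2·2 = 4 = 1·3 + 1), so t ≡ 2·1 = 2 ≡ 2 (mod 3).
    Then x = 63 + 65·2 = 193, valid modulo lcm(65, 3) = 195: x ≡ 193 (mod 195).
Verify: 193 mod 5 = 3 ✓, 193 mod 13 = 11 ✓, 193 mod 3 = 1 ✓.

x ≡ 193 (mod 195).


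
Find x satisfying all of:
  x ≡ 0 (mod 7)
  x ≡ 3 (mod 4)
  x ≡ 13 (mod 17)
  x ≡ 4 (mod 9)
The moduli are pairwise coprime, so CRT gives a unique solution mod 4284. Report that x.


Product of moduli M = 7 · 4 · 17 · 9 = 4284.
Merge one congruence at a time:
  Start: x ≡ 0 (mod 7).
  Combine with x ≡ 3 (mod 4); new modulus lcm = 28.
    Write x = 0 + 7·t and substitute into x ≡ 3 (mod 4): 7·t ≡ 3 − 0 = 3 (mod 4).
    Reduce coefficients mod 4: 3·t ≡ 3 (mod 4).
    The inverse of 3 mod 4 is 3 (since 3·3 = 9 = 2·4 + 1), so t ≡ 3·3 = 9 ≡ 1 (mod 4).
    Then x = 0 + 7·1 = 7, valid modulo lcm(7, 4) = 28: x ≡ 7 (mod 28).
  Combine with x ≡ 13 (mod 17); new modulus lcm = 476.
    Write x = 7 + 28·t and substitute into x ≡ 13 (mod 17): 28·t ≡ 13 − 7 = 6 (mod 17).
    Reduce coefficients mod 17: 11·t ≡ 6 (mod 17).
    The inverse of 11 mod 17 is 14 (since 11·14 = 154 = 9·17 + 1), so t ≡ 14·6 = 84 ≡ 16 (mod 17).
    Then x = 7 + 28·16 = 455, valid modulo lcm(28, 17) = 476: x ≡ 455 (mod 476).
  Combine with x ≡ 4 (mod 9); new modulus lcm = 4284.
    Write x = 455 + 476·t and substitute into x ≡ 4 (mod 9): 476·t ≡ 4 − 455 = -451 (mod 9).
    Reduce coefficients mod 9: 8·t ≡ 8 (mod 9).
    The inverse of 8 mod 9 is 8 (since 8·8 = 64 = 7·9 + 1), so t ≡ 8·8 = 64 ≡ 1 (mod 9).
    Then x = 455 + 476·1 = 931, valid modulo lcm(476, 9) = 4284: x ≡ 931 (mod 4284).
Verify against each original: 931 mod 7 = 0, 931 mod 4 = 3, 931 mod 17 = 13, 931 mod 9 = 4.

x ≡ 931 (mod 4284).


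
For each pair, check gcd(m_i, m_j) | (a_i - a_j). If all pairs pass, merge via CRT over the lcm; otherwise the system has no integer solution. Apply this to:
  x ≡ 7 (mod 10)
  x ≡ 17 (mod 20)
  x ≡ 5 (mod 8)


Moduli 10, 20, 8 are not pairwise coprime, so CRT works modulo lcm(m_i) when all pairwise compatibility conditions hold.
Pairwise compatibility: gcd(m_i, m_j) must divide a_i - a_j for every pair.
Merge one congruence at a time:
  Start: x ≡ 7 (mod 10).
  Combine with x ≡ 17 (mod 20): gcd(10, 20) = 10; 17 - 7 = 10, which IS divisible by 10, so compatible.
    Write x = 7 + 10·t and substitute into x ≡ 17 (mod 20): 10·t ≡ 17 − 7 = 10 (mod 20).
    Divide the congruence (and modulus) by g = 10: 1·t ≡ 1 (mod 2).
    So t ≡ 1 (mod 2).
    Then x = 7 + 10·1 = 17, valid modulo lcm(10, 20) = 20: x ≡ 17 (mod 20).
  Combine with x ≡ 5 (mod 8): gcd(20, 8) = 4; 5 - 17 = -12, which IS divisible by 4, so compatible.
    Write x = 17 + 20·t and substitute into x ≡ 5 (mod 8): 20·t ≡ 5 − 17 = -12 (mod 8).
    Divide the congruence (and modulus) by g = 4: 5·t ≡ -3 (mod 2).
    Reduce coefficients mod 2: 1·t ≡ 1 (mod 2).
    So t ≡ 1 (mod 2).
    Then x = 17 + 20·1 = 37, valid modulo lcm(20, 8) = 40: x ≡ 37 (mod 40).
Verify: 37 mod 10 = 7, 37 mod 20 = 17, 37 mod 8 = 5.

x ≡ 37 (mod 40).


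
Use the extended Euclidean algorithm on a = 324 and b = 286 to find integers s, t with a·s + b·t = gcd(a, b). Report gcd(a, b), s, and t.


Euclidean algorithm on (324, 286) — divide until remainder is 0:
  324 = 1 · 286 + 38
  286 = 7 · 38 + 20
  38 = 1 · 20 + 18
  20 = 1 · 18 + 2
  18 = 9 · 2 + 0
gcd(324, 286) = 2.
Track Bezout coefficients alongside the remainders: start with r₀ = 324 = a·1 + b·0 (s = 1, t = 0) and r₁ = 286 = a·0 + b·1 (s = 0, t = 1); each new remainder r_{k+1} = r_{k-1} − q_k·r_k inherits s_{k+1} = s_{k-1} − q_k·s_k, t_{k+1} = t_{k-1} − q_k·t_k, so r_k = a·s_k + b·t_k at every step:
  q = 1: r = 38, s = 1 − 1·0 = 1, t = 0 − 1·1 = -1  (check: 324·1 + 286·(-1) = 38)
  q = 7: r = 20, s = 0 − 7·1 = -7, t = 1 − 7·(-1) = 8  (check: 324·(-7) + 286·8 = 20)
  q = 1: r = 18, s = 1 − 1·(-7) = 8, t = -1 − 1·8 = -9  (check: 324·8 + 286·(-9) = 18)
  q = 1: r = 2, s = -7 − 1·8 = -15, t = 8 − 1·(-9) = 17  (check: 324·(-15) + 286·17 = 2)
The row with r = 2 (the gcd) gives the Bezout coefficients s = -15, t = 17.
Result: 324 · (-15) + 286 · (17) = 2.

gcd(324, 286) = 2; s = -15, t = 17 (check: 324·(-15) + 286·17 = 2).
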